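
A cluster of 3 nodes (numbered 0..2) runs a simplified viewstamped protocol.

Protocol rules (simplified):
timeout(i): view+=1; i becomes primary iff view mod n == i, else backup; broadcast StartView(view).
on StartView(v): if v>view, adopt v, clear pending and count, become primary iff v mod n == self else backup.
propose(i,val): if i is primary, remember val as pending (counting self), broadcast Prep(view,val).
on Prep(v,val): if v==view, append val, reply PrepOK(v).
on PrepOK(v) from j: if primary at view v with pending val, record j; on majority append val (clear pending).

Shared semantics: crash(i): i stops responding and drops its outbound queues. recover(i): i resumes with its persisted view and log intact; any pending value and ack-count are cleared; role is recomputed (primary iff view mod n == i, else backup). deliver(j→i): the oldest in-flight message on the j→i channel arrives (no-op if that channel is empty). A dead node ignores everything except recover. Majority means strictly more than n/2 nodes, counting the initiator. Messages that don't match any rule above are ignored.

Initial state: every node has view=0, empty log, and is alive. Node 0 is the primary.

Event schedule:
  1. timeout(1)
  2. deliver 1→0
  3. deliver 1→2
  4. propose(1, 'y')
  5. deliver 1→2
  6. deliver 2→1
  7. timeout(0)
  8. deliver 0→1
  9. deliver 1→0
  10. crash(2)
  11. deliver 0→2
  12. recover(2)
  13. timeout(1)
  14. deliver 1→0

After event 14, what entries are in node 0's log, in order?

empty

after 1 — timeout(1): n1:prim/v1/[-]
after 2 — deliver 1→0: n0:back/v1/[-]
after 3 — deliver 1→2: n2:back/v1/[-]
after 4 — propose(1,'y'): ·
after 5 — deliver 1→2: n2:back/v1/[y]
after 6 — deliver 2→1: n1:prim/v1/[y]
after 7 — timeout(0): n0:back/v2/[-]
after 8 — deliver 0→1: n1:back/v2/[y]
after 9 — deliver 1→0: ·
after 10 — crash(2): n2:✗back/v1/[y]
after 11 — deliver 0→2: ·
after 12 — recover(2): n2:back/v1/[y]
after 13 — timeout(1): n1:back/v3/[y]
after 14 — deliver 1→0: n0:prim/v3/[-]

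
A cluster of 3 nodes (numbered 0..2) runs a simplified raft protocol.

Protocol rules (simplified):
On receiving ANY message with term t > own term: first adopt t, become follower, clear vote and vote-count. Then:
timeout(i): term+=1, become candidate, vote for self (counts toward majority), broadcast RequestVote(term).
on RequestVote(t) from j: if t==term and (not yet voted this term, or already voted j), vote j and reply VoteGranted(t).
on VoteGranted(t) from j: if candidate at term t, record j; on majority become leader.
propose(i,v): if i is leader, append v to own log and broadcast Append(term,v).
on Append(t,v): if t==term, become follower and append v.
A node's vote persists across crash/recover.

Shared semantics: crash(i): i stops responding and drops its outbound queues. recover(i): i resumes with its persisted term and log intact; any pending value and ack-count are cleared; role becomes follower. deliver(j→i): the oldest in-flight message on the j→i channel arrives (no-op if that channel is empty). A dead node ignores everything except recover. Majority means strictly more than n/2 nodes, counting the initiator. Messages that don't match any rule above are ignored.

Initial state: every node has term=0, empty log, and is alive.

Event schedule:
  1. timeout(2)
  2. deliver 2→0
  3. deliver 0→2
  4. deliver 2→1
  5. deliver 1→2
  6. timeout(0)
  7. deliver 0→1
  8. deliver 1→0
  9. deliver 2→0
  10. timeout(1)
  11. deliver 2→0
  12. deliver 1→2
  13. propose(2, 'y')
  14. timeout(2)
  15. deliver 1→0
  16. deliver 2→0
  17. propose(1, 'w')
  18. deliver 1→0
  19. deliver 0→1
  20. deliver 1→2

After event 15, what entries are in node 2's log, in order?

empty

step 1 timeout(2): 2={cand,t=1,log=-}
step 2 deliver 2→0: 0={foll,t=1,log=-}
step 3 deliver 0→2: 2={lead,t=1,log=-}
step 4 deliver 2→1: 1={foll,t=1,log=-}
step 5 deliver 1→2: —
step 6 timeout(0): 0={cand,t=2,log=-}
step 7 deliver 0→1: 1={foll,t=2,log=-}
step 8 deliver 1→0: 0={lead,t=2,log=-}
step 9 deliver 2→0: —
step 10 timeout(1): 1={cand,t=3,log=-}
step 11 deliver 2→0: —
step 12 deliver 1→2: 2={foll,t=3,log=-}
step 13 propose(2,'y'): —
step 14 timeout(2): 2={cand,t=4,log=-}
step 15 deliver 1→0: 0={foll,t=3,log=-}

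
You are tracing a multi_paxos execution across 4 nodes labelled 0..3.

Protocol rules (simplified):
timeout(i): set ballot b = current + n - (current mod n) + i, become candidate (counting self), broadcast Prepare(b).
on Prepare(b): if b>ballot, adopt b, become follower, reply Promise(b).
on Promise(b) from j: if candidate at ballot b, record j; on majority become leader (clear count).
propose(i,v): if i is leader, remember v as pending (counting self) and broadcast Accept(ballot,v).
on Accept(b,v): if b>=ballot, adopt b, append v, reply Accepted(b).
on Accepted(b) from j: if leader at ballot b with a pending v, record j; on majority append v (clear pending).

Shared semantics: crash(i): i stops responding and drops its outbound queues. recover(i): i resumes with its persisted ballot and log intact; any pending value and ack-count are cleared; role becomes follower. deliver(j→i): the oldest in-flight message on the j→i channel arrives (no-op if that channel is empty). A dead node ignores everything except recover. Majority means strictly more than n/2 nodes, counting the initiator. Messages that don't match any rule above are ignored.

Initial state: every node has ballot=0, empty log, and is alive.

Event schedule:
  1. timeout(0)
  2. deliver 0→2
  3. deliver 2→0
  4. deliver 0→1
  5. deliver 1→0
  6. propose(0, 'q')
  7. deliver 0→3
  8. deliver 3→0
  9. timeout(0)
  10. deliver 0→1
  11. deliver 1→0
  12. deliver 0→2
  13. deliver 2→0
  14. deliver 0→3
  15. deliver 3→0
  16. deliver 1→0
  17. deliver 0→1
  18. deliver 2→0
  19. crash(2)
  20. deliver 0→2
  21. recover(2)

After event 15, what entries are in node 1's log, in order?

after 1 — timeout(0): n0:cand/b4/[-]
after 2 — deliver 0→2: n2:foll/b4/[-]
after 3 — deliver 2→0: ·
after 4 — deliver 0→1: n1:foll/b4/[-]
after 5 — deliver 1→0: n0:lead/b4/[-]
after 6 — propose(0,'q'): ·
after 7 — deliver 0→3: n3:foll/b4/[-]
after 8 — deliver 3→0: ·
after 9 — timeout(0): n0:cand/b8/[-]
after 10 — deliver 0→1: n1:foll/b4/[q]
after 11 — deliver 1→0: ·
after 12 — deliver 0→2: n2:foll/b4/[q]
after 13 — deliver 2→0: ·
after 14 — deliver 0→3: n3:foll/b4/[q]
after 15 — deliver 3→0: ·

q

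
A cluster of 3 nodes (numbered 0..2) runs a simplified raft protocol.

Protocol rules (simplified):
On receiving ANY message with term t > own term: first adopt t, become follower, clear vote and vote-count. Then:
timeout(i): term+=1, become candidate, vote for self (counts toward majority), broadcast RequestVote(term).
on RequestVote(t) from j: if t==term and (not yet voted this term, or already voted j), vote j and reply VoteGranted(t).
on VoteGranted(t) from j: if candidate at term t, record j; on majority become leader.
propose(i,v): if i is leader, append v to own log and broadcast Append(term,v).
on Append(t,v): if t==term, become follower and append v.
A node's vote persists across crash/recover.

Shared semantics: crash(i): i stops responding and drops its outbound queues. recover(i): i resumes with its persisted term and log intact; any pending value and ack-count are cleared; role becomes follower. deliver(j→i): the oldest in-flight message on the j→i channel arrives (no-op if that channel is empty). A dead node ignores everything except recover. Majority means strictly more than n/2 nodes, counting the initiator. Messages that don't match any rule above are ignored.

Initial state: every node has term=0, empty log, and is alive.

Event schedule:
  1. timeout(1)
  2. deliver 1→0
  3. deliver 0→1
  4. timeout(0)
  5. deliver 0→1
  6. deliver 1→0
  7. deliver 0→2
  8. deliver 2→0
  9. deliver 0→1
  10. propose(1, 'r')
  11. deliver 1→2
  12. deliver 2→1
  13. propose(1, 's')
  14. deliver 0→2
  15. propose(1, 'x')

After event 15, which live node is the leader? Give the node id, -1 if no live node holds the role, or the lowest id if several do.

0

after 1 — timeout(1): n1:cand/t1/[-]
after 2 — deliver 1→0: n0:foll/t1/[-]
after 3 — deliver 0→1: n1:lead/t1/[-]
after 4 — timeout(0): n0:cand/t2/[-]
after 5 — deliver 0→1: n1:foll/t2/[-]
after 6 — deliver 1→0: n0:lead/t2/[-]
after 7 — deliver 0→2: n2:foll/t2/[-]
after 8 — deliver 2→0: ·
after 9 — deliver 0→1: ·
after 10 — propose(1,'r'): ·
after 11 — deliver 1→2: ·
after 12 — deliver 2→1: ·
after 13 — propose(1,'s'): ·
after 14 — deliver 0→2: ·
after 15 — propose(1,'x'): ·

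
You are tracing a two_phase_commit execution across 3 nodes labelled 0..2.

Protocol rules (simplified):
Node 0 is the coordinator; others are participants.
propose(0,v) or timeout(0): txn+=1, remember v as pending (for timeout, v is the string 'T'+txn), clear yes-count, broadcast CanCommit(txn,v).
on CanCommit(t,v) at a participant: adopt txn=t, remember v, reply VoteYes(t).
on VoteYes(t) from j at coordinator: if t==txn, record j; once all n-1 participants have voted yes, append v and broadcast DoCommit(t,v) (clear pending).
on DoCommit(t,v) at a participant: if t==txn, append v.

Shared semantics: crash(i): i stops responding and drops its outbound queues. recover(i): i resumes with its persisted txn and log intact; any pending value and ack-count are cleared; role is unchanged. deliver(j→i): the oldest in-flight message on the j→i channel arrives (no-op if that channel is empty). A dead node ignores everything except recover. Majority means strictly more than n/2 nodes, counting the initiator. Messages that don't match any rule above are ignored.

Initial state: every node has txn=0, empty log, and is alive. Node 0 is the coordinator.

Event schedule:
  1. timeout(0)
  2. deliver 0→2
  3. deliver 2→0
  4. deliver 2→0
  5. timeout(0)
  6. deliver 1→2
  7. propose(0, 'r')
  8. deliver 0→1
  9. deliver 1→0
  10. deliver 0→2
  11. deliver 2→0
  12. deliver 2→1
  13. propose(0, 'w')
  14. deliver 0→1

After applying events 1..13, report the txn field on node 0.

1. timeout(0):  <0:coor t1 ->
2. deliver 0→2:  <2:part t1 ->
3. deliver 2→0:  nop
4. deliver 2→0:  nop
5. timeout(0):  <0:coor t2 ->
6. deliver 1→2:  nop
7. propose(0,'r'):  <0:coor t3 ->
8. deliver 0→1:  <1:part t1 ->
9. deliver 1→0:  nop
10. deliver 0→2:  <2:part t2 ->
11. deliver 2→0:  nop
12. deliver 2→1:  nop
13. propose(0,'w'):  <0:coor t4 ->

4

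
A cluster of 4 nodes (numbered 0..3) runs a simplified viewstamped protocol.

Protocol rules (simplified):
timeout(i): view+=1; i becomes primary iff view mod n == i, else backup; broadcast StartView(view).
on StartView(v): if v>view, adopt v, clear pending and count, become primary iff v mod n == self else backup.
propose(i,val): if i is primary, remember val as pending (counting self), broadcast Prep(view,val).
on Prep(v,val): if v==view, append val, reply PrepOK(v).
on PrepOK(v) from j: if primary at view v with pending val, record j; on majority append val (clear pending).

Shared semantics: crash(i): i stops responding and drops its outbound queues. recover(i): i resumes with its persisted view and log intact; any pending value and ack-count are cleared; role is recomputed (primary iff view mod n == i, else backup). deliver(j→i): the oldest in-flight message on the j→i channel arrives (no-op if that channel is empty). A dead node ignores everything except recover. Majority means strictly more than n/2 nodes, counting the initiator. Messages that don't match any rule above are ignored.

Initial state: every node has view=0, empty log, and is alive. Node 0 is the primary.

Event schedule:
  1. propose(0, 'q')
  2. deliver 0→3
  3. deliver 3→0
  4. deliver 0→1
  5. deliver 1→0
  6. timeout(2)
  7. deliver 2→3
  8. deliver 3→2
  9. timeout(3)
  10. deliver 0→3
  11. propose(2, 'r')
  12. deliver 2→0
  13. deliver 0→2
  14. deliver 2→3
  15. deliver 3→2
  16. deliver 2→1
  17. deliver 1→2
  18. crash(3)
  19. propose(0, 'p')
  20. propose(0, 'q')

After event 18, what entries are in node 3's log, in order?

step 1 propose(0,'q'): —
step 2 deliver 0→3: 3={back,v=0,log=q}
step 3 deliver 3→0: —
step 4 deliver 0→1: 1={back,v=0,log=q}
step 5 deliver 1→0: 0={prim,v=0,log=q}
step 6 timeout(2): 2={back,v=1,log=-}
step 7 deliver 2→3: 3={back,v=1,log=q}
step 8 deliver 3→2: —
step 9 timeout(3): 3={back,v=2,log=q}
step 10 deliver 0→3: —
step 11 propose(2,'r'): —
step 12 deliver 2→0: 0={back,v=1,log=q}
step 13 deliver 0→2: —
step 14 deliver 2→3: —
step 15 deliver 3→2: 2={prim,v=2,log=-}
step 16 deliver 2→1: 1={prim,v=1,log=q}
step 17 deliver 1→2: —
step 18 crash(3): 3={✗back,v=2,log=q}

q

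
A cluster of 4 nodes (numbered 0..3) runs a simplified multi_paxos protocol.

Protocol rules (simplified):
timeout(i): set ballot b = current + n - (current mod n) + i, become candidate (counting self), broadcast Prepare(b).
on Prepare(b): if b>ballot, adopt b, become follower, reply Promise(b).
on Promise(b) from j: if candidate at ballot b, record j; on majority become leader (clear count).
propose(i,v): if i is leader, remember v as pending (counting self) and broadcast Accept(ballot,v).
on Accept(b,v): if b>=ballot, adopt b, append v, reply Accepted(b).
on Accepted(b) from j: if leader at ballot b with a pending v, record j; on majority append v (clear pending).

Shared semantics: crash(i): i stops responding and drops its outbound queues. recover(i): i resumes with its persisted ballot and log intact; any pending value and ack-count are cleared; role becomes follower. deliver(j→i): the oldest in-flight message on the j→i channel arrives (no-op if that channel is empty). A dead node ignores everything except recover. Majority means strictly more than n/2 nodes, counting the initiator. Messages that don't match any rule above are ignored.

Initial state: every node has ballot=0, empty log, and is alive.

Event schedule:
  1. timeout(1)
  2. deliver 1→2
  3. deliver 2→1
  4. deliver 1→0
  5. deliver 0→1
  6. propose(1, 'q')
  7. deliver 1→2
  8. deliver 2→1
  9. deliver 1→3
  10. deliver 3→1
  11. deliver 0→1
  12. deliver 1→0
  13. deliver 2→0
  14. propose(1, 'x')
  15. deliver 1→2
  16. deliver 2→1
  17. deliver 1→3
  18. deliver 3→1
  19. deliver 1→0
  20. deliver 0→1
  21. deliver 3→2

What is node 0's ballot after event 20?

5

step 1 timeout(1): 1={cand,b=5,log=-}
step 2 deliver 1→2: 2={foll,b=5,log=-}
step 3 deliver 2→1: —
step 4 deliver 1→0: 0={foll,b=5,log=-}
step 5 deliver 0→1: 1={lead,b=5,log=-}
step 6 propose(1,'q'): —
step 7 deliver 1→2: 2={foll,b=5,log=q}
step 8 deliver 2→1: —
step 9 deliver 1→3: 3={foll,b=5,log=-}
step 10 deliver 3→1: —
step 11 deliver 0→1: —
step 12 deliver 1→0: 0={foll,b=5,log=q}
step 13 deliver 2→0: —
step 14 propose(1,'x'): —
step 15 deliver 1→2: 2={foll,b=5,log=q,x}
step 16 deliver 2→1: —
step 17 deliver 1→3: 3={foll,b=5,log=q}
step 18 deliver 3→1: 1={lead,b=5,log=x}
step 19 deliver 1→0: 0={foll,b=5,log=q,x}
step 20 deliver 0→1: —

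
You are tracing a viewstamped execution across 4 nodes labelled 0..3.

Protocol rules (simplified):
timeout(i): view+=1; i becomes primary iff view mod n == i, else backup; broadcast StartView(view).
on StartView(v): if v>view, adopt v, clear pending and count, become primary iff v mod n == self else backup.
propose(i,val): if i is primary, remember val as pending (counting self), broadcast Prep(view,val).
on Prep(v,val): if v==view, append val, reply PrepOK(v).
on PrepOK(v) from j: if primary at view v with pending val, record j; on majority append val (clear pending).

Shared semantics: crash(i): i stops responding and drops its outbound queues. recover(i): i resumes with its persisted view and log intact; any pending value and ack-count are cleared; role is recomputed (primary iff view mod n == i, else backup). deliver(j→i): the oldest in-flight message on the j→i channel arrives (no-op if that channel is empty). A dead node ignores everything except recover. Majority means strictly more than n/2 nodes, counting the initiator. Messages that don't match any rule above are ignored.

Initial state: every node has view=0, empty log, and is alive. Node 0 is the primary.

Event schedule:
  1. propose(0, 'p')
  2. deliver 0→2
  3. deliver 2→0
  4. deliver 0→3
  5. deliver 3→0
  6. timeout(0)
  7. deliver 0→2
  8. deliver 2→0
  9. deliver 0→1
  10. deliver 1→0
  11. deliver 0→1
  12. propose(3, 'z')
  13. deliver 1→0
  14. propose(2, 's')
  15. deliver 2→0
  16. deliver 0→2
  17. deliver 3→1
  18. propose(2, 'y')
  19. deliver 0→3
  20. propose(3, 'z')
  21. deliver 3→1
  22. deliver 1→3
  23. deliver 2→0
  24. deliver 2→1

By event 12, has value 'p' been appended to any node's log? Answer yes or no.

[1] propose(0,'p') → ∅
[2] deliver 0→2 → N2(back v0 [p])
[3] deliver 2→0 → ∅
[4] deliver 0→3 → N3(back v0 [p])
[5] deliver 3→0 → N0(prim v0 [p])
[6] timeout(0) → N0(back v1 [p])
[7] deliver 0→2 → N2(back v1 [p])
[8] deliver 2→0 → ∅
[9] deliver 0→1 → N1(back v0 [p])
[10] deliver 1→0 → ∅
[11] deliver 0→1 → N1(prim v1 [p])
[12] propose(3,'z') → ∅

yes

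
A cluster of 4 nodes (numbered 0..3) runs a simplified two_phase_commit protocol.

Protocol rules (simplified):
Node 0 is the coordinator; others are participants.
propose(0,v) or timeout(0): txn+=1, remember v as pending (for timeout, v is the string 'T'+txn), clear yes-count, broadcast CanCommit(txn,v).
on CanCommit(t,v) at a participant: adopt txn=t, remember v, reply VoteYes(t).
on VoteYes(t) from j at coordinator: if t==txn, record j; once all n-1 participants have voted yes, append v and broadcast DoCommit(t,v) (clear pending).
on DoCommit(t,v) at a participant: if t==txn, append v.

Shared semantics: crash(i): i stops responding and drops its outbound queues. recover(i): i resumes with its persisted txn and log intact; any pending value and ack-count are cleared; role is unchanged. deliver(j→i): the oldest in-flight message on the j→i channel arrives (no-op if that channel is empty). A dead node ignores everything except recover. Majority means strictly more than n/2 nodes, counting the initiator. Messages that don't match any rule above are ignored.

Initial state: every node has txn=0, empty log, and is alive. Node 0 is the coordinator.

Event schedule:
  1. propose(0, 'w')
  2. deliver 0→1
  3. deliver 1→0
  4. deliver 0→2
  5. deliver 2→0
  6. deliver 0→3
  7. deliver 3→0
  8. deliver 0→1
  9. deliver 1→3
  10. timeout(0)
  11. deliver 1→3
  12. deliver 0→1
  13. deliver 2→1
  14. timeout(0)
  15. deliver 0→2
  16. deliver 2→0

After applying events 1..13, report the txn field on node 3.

after 1 — propose(0,'w'): n0:coor/t1/[-]
after 2 — deliver 0→1: n1:part/t1/[-]
after 3 — deliver 1→0: ·
after 4 — deliver 0→2: n2:part/t1/[-]
after 5 — deliver 2→0: ·
after 6 — deliver 0→3: n3:part/t1/[-]
after 7 — deliver 3→0: n0:coor/t1/[w]
after 8 — deliver 0→1: n1:part/t1/[w]
after 9 — deliver 1→3: ·
after 10 — timeout(0): n0:coor/t2/[w]
after 11 — deliver 1→3: ·
after 12 — deliver 0→1: n1:part/t2/[w]
after 13 — deliver 2→1: ·

1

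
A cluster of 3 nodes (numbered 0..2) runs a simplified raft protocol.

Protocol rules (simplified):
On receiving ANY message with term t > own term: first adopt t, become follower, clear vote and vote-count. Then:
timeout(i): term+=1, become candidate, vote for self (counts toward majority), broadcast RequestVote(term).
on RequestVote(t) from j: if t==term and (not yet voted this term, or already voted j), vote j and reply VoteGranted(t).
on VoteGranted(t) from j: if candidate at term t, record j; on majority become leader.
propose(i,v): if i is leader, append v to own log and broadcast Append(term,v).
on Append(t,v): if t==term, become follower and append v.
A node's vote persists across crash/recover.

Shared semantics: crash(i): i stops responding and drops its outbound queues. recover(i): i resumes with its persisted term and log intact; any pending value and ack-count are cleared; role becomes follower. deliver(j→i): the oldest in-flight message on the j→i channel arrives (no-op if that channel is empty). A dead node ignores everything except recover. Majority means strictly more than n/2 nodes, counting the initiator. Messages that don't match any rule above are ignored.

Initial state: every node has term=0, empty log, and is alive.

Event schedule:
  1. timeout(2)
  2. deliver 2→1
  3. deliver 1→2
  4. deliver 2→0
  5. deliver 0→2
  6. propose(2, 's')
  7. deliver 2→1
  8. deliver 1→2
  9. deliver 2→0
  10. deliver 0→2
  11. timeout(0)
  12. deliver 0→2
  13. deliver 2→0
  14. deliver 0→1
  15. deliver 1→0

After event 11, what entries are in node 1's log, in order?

s

1. timeout(2):  <2:cand t1 ->
2. deliver 2→1:  <1:foll t1 ->
3. deliver 1→2:  <2:lead t1 ->
4. deliver 2→0:  <0:foll t1 ->
5. deliver 0→2:  nop
6. propose(2,'s'):  <2:lead t1 s>
7. deliver 2→1:  <1:foll t1 s>
8. deliver 1→2:  nop
9. deliver 2→0:  <0:foll t1 s>
10. deliver 0→2:  nop
11. timeout(0):  <0:cand t2 s>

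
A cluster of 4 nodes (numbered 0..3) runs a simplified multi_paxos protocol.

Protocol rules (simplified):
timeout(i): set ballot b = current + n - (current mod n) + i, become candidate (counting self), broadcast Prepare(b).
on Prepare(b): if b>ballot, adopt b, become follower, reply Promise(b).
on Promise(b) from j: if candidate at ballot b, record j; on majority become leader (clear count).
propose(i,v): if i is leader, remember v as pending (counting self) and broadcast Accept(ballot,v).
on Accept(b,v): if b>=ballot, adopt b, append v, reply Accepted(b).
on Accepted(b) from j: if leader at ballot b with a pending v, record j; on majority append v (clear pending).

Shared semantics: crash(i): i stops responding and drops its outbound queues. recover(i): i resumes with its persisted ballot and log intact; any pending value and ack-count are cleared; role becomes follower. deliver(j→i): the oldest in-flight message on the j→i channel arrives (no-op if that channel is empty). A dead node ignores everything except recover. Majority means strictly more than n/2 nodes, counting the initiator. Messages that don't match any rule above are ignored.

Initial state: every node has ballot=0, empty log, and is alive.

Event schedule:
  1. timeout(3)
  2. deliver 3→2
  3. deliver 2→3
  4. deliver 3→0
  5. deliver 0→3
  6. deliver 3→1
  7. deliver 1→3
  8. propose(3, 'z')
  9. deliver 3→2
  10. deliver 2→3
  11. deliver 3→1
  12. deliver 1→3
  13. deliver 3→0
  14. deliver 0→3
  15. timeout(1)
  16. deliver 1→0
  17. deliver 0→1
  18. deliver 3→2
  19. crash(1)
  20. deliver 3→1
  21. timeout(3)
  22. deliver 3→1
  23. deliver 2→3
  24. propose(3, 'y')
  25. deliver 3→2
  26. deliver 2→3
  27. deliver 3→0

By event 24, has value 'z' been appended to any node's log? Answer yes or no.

step 1 timeout(3): 3={cand,b=7,log=-}
step 2 deliver 3→2: 2={foll,b=7,log=-}
step 3 deliver 2→3: —
step 4 deliver 3→0: 0={foll,b=7,log=-}
step 5 deliver 0→3: 3={lead,b=7,log=-}
step 6 deliver 3→1: 1={foll,b=7,log=-}
step 7 deliver 1→3: —
step 8 propose(3,'z'): —
step 9 deliver 3→2: 2={foll,b=7,log=z}
step 10 deliver 2→3: —
step 11 deliver 3→1: 1={foll,b=7,log=z}
step 12 deliver 1→3: 3={lead,b=7,log=z}
step 13 deliver 3→0: 0={foll,b=7,log=z}
step 14 deliver 0→3: —
step 15 timeout(1): 1={cand,b=9,log=z}
step 16 deliver 1→0: 0={foll,b=9,log=z}
step 17 deliver 0→1: —
step 18 deliver 3→2: —
step 19 crash(1): 1={✗cand,b=9,log=z}
step 20 deliver 3→1: —
step 21 timeout(3): 3={cand,b=11,log=z}
step 22 deliver 3→1: —
step 23 deliver 2→3: —
step 24 propose(3,'y'): —

yes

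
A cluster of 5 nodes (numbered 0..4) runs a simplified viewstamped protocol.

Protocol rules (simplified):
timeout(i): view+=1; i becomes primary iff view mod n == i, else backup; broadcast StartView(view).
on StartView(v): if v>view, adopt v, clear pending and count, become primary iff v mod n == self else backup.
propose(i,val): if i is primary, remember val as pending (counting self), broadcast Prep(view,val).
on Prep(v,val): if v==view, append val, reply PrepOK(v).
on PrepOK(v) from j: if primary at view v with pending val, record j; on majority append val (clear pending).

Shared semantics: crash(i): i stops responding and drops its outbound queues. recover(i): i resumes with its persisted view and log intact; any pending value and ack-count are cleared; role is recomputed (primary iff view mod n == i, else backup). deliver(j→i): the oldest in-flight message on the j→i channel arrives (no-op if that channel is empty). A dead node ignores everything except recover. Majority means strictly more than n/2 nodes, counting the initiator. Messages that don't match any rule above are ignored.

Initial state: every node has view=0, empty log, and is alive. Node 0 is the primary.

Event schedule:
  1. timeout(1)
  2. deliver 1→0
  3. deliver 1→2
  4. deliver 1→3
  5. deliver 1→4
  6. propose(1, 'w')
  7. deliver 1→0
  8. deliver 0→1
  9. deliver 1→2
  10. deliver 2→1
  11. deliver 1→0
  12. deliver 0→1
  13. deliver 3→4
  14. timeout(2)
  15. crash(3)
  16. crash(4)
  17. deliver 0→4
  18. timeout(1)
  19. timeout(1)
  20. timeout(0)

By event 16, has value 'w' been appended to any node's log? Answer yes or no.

e1 timeout(1): 1[prim,v=1,-]
e2 deliver 1→0: 0[back,v=1,-]
e3 deliver 1→2: 2[back,v=1,-]
e4 deliver 1→3: 3[back,v=1,-]
e5 deliver 1→4: 4[back,v=1,-]
e6 propose(1,'w'): ·
e7 deliver 1→0: 0[back,v=1,w]
e8 deliver 0→1: ·
e9 deliver 1→2: 2[back,v=1,w]
e10 deliver 2→1: 1[prim,v=1,w]
e11 deliver 1→0: ·
e12 deliver 0→1: ·
e13 deliver 3→4: ·
e14 timeout(2): 2[prim,v=2,w]
e15 crash(3): 3[✗back,v=1,-]
e16 crash(4): 4[✗back,v=1,-]

yes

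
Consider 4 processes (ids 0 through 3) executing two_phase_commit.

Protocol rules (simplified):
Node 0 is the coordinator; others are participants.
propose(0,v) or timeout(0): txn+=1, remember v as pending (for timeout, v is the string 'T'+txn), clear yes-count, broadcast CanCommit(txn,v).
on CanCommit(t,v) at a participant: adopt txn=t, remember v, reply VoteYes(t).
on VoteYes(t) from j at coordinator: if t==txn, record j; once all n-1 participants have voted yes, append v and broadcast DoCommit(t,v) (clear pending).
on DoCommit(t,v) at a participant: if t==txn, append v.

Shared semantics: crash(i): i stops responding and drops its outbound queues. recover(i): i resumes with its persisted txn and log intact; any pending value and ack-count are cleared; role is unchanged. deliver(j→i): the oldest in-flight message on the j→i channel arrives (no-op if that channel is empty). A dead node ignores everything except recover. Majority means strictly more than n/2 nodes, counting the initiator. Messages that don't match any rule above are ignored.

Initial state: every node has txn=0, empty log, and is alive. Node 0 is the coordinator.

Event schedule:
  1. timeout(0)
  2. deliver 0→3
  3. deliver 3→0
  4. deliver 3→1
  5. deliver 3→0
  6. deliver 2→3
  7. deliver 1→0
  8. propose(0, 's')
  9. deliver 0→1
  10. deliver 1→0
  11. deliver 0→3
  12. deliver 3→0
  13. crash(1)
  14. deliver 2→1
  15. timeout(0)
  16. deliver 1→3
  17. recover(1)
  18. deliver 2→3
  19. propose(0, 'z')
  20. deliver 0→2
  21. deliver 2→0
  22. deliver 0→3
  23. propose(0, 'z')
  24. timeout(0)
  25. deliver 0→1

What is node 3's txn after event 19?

e1 timeout(0): 0[coor,t=1,-]
e2 deliver 0→3: 3[part,t=1,-]
e3 deliver 3→0: ·
e4 deliver 3→1: ·
e5 deliver 3→0: ·
e6 deliver 2→3: ·
e7 deliver 1→0: ·
e8 propose(0,'s'): 0[coor,t=2,-]
e9 deliver 0→1: 1[part,t=1,-]
e10 deliver 1→0: ·
e11 deliver 0→3: 3[part,t=2,-]
e12 deliver 3→0: ·
e13 crash(1): 1[✗part,t=1,-]
e14 deliver 2→1: ·
e15 timeout(0): 0[coor,t=3,-]
e16 deliver 1→3: ·
e17 recover(1): 1[part,t=1,-]
e18 deliver 2→3: ·
e19 propose(0,'z'): 0[coor,t=4,-]

2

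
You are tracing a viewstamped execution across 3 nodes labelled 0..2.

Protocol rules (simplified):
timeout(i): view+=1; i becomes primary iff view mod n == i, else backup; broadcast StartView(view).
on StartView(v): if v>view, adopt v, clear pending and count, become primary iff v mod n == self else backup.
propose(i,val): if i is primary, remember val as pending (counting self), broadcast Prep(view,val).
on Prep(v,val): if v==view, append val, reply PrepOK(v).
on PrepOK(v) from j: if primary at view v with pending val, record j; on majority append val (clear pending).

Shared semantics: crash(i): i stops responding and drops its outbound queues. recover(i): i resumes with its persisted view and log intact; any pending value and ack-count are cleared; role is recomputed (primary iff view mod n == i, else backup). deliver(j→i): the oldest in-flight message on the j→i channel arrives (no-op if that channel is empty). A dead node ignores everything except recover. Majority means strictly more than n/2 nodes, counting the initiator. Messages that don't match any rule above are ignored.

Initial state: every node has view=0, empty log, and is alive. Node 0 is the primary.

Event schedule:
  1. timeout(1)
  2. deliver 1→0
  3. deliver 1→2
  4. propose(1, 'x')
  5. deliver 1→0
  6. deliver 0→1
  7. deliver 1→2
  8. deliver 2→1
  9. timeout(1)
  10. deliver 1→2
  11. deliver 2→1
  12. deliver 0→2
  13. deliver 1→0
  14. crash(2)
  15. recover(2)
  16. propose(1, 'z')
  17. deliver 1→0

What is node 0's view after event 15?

after 1 — timeout(1): n1:prim/v1/[-]
after 2 — deliver 1→0: n0:back/v1/[-]
after 3 — deliver 1→2: n2:back/v1/[-]
after 4 — propose(1,'x'): ·
after 5 — deliver 1→0: n0:back/v1/[x]
after 6 — deliver 0→1: n1:prim/v1/[x]
after 7 — deliver 1→2: n2:back/v1/[x]
after 8 — deliver 2→1: ·
after 9 — timeout(1): n1:back/v2/[x]
after 10 — deliver 1→2: n2:prim/v2/[x]
after 11 — deliver 2→1: ·
after 12 — deliver 0→2: ·
after 13 — deliver 1→0: n0:back/v2/[x]
after 14 — crash(2): n2:✗prim/v2/[x]
after 15 — recover(2): n2:prim/v2/[x]

2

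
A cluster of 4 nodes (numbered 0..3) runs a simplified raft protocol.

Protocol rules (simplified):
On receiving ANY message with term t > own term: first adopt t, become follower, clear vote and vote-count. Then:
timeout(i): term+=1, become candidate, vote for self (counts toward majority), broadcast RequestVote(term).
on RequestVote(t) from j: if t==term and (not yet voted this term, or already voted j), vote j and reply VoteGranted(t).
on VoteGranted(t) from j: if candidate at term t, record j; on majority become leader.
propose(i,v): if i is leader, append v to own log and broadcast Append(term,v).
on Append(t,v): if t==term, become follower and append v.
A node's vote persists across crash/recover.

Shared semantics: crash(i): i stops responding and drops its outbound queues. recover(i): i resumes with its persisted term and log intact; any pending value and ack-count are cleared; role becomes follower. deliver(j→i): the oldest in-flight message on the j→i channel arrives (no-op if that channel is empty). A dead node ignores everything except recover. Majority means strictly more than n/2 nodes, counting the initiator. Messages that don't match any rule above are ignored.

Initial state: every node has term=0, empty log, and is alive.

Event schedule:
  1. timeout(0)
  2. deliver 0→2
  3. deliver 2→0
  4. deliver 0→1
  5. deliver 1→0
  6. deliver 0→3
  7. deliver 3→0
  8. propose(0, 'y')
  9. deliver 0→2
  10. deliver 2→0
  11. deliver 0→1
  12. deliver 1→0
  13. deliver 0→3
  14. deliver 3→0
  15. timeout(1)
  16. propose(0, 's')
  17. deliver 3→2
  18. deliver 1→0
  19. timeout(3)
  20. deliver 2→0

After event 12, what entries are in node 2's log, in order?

y

[1] timeout(0) → N0(cand t1 [-])
[2] deliver 0→2 → N2(foll t1 [-])
[3] deliver 2→0 → ∅
[4] deliver 0→1 → N1(foll t1 [-])
[5] deliver 1→0 → N0(lead t1 [-])
[6] deliver 0→3 → N3(foll t1 [-])
[7] deliver 3→0 → ∅
[8] propose(0,'y') → N0(lead t1 [y])
[9] deliver 0→2 → N2(foll t1 [y])
[10] deliver 2→0 → ∅
[11] deliver 0→1 → N1(foll t1 [y])
[12] deliver 1→0 → ∅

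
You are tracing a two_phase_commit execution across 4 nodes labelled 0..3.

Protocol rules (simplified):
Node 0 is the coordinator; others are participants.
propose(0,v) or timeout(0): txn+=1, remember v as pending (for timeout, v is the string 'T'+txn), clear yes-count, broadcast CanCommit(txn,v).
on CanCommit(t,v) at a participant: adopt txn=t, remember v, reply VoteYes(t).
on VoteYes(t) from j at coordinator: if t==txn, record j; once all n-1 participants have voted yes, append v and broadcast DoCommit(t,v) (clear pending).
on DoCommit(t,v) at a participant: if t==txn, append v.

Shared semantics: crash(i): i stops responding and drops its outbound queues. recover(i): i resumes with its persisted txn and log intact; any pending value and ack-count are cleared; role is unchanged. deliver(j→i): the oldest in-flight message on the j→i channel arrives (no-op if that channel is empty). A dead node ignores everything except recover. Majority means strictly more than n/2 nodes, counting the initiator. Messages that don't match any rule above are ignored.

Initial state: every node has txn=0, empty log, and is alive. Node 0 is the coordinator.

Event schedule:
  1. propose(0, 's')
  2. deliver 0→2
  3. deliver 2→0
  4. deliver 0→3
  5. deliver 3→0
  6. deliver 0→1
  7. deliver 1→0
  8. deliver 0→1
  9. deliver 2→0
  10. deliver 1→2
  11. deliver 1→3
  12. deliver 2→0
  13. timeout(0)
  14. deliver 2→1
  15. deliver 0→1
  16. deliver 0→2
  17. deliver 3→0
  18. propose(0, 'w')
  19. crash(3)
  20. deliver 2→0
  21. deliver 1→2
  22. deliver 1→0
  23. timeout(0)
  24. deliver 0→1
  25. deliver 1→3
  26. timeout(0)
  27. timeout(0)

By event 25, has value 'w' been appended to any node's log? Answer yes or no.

1. propose(0,'s'):  <0:coor t1 ->
2. deliver 0→2:  <2:part t1 ->
3. deliver 2→0:  nop
4. deliver 0→3:  <3:part t1 ->
5. deliver 3→0:  nop
6. deliver 0→1:  <1:part t1 ->
7. deliver 1→0:  <0:coor t1 s>
8. deliver 0→1:  <1:part t1 s>
9. deliver 2→0:  nop
10. deliver 1→2:  nop
11. deliver 1→3:  nop
12. deliver 2→0:  nop
13. timeout(0):  <0:coor t2 s>
14. deliver 2→1:  nop
15. deliver 0→1:  <1:part t2 s>
16. deliver 0→2:  <2:part t1 s>
17. deliver 3→0:  nop
18. propose(0,'w'):  <0:coor t3 s>
19. crash(3):  <3:✗part t1 ->
20. deliver 2→0:  nop
21. deliver 1→2:  nop
22. deliver 1→0:  nop
23. timeout(0):  <0:coor t4 s>
24. deliver 0→1:  <1:part t3 s>
25. deliver 1→3:  nop

no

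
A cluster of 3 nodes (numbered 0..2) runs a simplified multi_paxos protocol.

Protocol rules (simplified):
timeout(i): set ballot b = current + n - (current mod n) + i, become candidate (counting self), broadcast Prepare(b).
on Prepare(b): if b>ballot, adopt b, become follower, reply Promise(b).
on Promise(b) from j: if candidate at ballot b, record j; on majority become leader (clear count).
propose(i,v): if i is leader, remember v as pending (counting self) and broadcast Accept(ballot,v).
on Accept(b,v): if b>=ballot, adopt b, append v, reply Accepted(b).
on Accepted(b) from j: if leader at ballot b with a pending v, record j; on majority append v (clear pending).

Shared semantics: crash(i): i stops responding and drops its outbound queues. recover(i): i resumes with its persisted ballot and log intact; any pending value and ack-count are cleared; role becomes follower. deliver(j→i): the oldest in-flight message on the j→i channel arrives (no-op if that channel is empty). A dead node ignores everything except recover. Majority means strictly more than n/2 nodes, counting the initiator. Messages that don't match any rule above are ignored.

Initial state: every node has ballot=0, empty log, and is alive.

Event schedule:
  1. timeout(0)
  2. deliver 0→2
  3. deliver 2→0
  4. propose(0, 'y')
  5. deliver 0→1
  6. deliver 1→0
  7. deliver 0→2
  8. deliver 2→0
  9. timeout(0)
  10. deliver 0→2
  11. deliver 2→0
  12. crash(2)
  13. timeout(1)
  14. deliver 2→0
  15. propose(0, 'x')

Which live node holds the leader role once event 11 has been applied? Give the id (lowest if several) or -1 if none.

0

[1] timeout(0) → N0(cand b3 [-])
[2] deliver 0→2 → N2(foll b3 [-])
[3] deliver 2→0 → N0(lead b3 [-])
[4] propose(0,'y') → ∅
[5] deliver 0→1 → N1(foll b3 [-])
[6] deliver 1→0 → ∅
[7] deliver 0→2 → N2(foll b3 [y])
[8] deliver 2→0 → N0(lead b3 [y])
[9] timeout(0) → N0(cand b6 [y])
[10] deliver 0→2 → N2(foll b6 [y])
[11] deliver 2→0 → N0(lead b6 [y])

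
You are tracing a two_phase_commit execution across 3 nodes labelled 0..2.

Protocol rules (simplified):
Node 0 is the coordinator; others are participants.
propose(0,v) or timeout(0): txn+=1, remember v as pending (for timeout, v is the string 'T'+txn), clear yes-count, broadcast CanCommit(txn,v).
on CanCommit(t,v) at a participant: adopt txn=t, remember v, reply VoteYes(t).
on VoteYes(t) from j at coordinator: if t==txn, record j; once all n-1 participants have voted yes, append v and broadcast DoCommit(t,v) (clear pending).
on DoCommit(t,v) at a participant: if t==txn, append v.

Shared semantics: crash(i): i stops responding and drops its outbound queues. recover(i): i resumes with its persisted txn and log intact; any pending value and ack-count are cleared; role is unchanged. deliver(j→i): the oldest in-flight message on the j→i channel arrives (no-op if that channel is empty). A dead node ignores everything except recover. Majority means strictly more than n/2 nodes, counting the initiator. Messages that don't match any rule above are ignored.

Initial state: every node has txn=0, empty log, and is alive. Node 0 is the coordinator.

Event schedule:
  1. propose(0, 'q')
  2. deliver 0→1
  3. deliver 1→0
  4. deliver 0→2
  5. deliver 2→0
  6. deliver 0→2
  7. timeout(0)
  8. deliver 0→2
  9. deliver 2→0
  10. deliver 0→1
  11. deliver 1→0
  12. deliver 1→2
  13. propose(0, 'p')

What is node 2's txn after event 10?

2

e1 propose(0,'q'): 0[coor,t=1,-]
e2 deliver 0→1: 1[part,t=1,-]
e3 deliver 1→0: ·
e4 deliver 0→2: 2[part,t=1,-]
e5 deliver 2→0: 0[coor,t=1,q]
e6 deliver 0→2: 2[part,t=1,q]
e7 timeout(0): 0[coor,t=2,q]
e8 deliver 0→2: 2[part,t=2,q]
e9 deliver 2→0: ·
e10 deliver 0→1: 1[part,t=1,q]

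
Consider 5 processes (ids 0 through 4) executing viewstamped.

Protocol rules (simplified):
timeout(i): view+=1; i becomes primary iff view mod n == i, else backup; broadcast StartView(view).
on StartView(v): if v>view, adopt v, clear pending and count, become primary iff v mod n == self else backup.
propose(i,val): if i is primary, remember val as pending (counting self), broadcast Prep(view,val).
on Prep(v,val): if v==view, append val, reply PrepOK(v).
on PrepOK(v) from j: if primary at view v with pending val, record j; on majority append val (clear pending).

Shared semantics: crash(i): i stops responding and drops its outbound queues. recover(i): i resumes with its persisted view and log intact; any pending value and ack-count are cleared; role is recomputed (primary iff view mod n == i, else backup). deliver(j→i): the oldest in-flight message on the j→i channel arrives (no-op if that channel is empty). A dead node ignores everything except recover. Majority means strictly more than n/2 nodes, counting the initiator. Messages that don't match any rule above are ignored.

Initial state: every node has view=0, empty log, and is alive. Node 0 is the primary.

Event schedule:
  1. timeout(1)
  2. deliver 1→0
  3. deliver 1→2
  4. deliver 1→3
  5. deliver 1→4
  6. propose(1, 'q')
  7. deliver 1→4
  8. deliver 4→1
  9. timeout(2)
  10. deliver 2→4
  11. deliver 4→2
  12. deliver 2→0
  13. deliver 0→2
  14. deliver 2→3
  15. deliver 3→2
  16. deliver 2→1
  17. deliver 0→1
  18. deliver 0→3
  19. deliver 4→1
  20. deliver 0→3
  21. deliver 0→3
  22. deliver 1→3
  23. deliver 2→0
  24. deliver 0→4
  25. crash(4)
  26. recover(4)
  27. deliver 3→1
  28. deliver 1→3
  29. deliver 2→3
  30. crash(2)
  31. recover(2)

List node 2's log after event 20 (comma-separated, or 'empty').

empty

e1 timeout(1): 1[prim,v=1,-]
e2 deliver 1→0: 0[back,v=1,-]
e3 deliver 1→2: 2[back,v=1,-]
e4 deliver 1→3: 3[back,v=1,-]
e5 deliver 1→4: 4[back,v=1,-]
e6 propose(1,'q'): ·
e7 deliver 1→4: 4[back,v=1,q]
e8 deliver 4→1: ·
e9 timeout(2): 2[prim,v=2,-]
e10 deliver 2→4: 4[back,v=2,q]
e11 deliver 4→2: ·
e12 deliver 2→0: 0[back,v=2,-]
e13 deliver 0→2: ·
e14 deliver 2→3: 3[back,v=2,-]
e15 deliver 3→2: ·
e16 deliver 2→1: 1[back,v=2,-]
e17 deliver 0→1: ·
e18 deliver 0→3: ·
e19 deliver 4→1: ·
e20 deliver 0→3: ·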